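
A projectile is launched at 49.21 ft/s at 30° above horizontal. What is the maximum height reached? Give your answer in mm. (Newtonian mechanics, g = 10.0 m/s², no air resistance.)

v₀ = 49.21 ft/s × 0.3048 = 14.9992 m/s
H = v₀² × sin²(θ) / (2g) = 14.9992² × sin(30°)² / (2 × 10.0) = 224.976 × 0.25 / 20.0 = 2.8122 m
H = 2.8122 m / 0.001 = 2812 mm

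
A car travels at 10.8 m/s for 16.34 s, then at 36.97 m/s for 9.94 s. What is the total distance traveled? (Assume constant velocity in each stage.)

d₁ = v₁t₁ = 10.8 × 16.34 = 176.472 m
d₂ = v₂t₂ = 36.97 × 9.94 = 367.4818 m
d_total = 176.472 + 367.4818 = 543.95 m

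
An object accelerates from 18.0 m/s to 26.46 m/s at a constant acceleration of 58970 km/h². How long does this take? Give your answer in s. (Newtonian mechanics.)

a = 58970 km/h² × 7.716049382716049e-05 = 4.55015 m/s²
t = (v - v₀) / a = (26.46 - 18.0) / 4.55015 = 1.859 s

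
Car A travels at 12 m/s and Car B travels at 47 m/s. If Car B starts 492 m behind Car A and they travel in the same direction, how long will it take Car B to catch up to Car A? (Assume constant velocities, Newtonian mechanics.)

Relative speed: v_rel = 47 - 12 = 35 m/s
Time to catch: t = d₀/v_rel = 492/35 = 14.06 s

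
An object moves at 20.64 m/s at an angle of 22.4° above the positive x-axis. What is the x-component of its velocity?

vₓ = v cos(θ) = 20.64 × cos(22.4°) = 19.08 m/s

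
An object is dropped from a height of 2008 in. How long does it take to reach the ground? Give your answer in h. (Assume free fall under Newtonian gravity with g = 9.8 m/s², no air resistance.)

h = 2008 in × 0.0254 = 51.0032 m
t = √(2h/g) = √(2 × 51.0032 / 9.8) = 3.22627 s
t = 3.22627 s / 3600.0 = 0.0008962 h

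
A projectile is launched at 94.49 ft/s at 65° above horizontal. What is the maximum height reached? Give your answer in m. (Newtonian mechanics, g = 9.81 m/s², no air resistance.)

v₀ = 94.49 ft/s × 0.3048 = 28.8006 m/s
H = v₀² × sin²(θ) / (2g) = 28.8006² × sin(65°)² / (2 × 9.81) = 829.475 × 0.821394 / 19.62 = 34.73 m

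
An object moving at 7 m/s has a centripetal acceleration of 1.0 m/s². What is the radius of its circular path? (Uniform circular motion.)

r = v²/a_c = 7²/1.0 = 49.0 m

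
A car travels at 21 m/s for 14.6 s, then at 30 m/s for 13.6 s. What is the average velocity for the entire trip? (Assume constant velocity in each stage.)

d₁ = v₁t₁ = 21 × 14.6 = 306.6 m
d₂ = v₂t₂ = 30 × 13.6 = 408.0 m
d_total = 714.6 m, t_total = 28.2 s
v_avg = d_total/t_total = 714.6/28.2 = 25.34 m/s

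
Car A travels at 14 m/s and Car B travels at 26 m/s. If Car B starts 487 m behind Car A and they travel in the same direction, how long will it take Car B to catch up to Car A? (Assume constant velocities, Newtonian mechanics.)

Relative speed: v_rel = 26 - 14 = 12 m/s
Time to catch: t = d₀/v_rel = 487/12 = 40.58 s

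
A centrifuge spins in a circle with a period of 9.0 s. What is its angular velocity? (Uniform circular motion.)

ω = 2π/T = 2π/9.0 = 0.6981 rad/s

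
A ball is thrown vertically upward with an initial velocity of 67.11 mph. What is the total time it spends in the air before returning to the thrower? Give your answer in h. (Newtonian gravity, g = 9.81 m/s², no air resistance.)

v₀ = 67.11 mph × 0.44704 = 30.0009 m/s
t_total = 2 × v₀ / g = 2 × 30.0009 / 9.81 = 6.11639 s
t_total = 6.11639 s / 3600.0 = 0.001699 h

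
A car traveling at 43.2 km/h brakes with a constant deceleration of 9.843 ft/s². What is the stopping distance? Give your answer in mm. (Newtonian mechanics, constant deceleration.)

v₀ = 43.2 km/h × 0.2777777777777778 = 12.0 m/s
a = 9.843 ft/s² × 0.3048 = 3.00015 m/s²
d = v₀² / (2a) = 12.0² / (2 × 3.00015) = 144.0 / 6.0003 = 23.9988 m
d = 23.9988 m / 0.001 = 24000 mm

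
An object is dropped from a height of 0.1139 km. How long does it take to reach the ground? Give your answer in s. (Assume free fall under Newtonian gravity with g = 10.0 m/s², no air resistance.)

h = 0.1139 km × 1000.0 = 113.9 m
t = √(2h/g) = √(2 × 113.9 / 10.0) = 4.773 s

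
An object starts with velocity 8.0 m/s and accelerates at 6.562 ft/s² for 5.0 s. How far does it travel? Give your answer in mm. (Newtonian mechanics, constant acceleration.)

a = 6.562 ft/s² × 0.3048 = 2.0001 m/s²
d = v₀ × t + ½ × a × t² = 8.0 × 5.0 + 0.5 × 2.0001 × 5.0² = 65.0012 m
d = 65.0012 m / 0.001 = 65000 mm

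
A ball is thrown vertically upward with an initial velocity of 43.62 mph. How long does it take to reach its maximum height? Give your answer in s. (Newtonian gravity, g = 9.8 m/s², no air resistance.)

v₀ = 43.62 mph × 0.44704 = 19.4999 m/s
t_up = v₀ / g = 19.4999 / 9.8 = 1.99 s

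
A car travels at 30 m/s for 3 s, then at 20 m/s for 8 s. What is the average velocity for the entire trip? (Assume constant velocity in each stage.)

d₁ = v₁t₁ = 30 × 3 = 90 m
d₂ = v₂t₂ = 20 × 8 = 160 m
d_total = 250 m, t_total = 11 s
v_avg = d_total/t_total = 250/11 = 22.73 m/s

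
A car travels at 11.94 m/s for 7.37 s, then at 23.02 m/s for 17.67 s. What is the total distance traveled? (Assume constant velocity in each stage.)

d₁ = v₁t₁ = 11.94 × 7.37 = 87.9978 m
d₂ = v₂t₂ = 23.02 × 17.67 = 406.7634 m
d_total = 87.9978 + 406.7634 = 494.76 m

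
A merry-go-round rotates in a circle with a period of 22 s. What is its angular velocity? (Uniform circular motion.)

ω = 2π/T = 2π/22 = 0.2856 rad/s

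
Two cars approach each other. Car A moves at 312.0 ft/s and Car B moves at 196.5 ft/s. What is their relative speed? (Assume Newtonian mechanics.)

v_rel = v_A + v_B = 312.0 + 196.5 = 508.5 ft/s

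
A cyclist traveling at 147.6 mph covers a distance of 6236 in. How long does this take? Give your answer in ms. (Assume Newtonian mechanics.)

d = 6236 in × 0.0254 = 158.394 m
v = 147.6 mph × 0.44704 = 65.9831 m/s
t = d / v = 158.394 / 65.9831 = 2.40052 s
t = 2.40052 s / 0.001 = 2401 ms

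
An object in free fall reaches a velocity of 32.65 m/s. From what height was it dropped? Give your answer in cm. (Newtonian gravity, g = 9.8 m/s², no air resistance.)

h = v² / (2g) = 32.65² / (2 × 9.8) = 54.3889 m
h = 54.3889 m / 0.01 = 5439 cm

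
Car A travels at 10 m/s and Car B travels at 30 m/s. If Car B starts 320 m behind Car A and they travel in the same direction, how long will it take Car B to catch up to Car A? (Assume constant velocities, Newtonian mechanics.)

Relative speed: v_rel = 30 - 10 = 20 m/s
Time to catch: t = d₀/v_rel = 320/20 = 16.0 s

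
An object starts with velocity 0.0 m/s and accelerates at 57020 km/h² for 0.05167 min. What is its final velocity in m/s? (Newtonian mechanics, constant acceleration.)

a = 57020 km/h² × 7.716049382716049e-05 = 4.39969 m/s²
t = 0.05167 min × 60.0 = 3.1002 s
v = v₀ + a × t = 0.0 + 4.39969 × 3.1002 = 13.64 m/s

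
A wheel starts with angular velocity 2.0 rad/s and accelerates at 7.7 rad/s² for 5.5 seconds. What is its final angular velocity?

ω = ω₀ + αt = 2.0 + 7.7 × 5.5 = 44.35 rad/s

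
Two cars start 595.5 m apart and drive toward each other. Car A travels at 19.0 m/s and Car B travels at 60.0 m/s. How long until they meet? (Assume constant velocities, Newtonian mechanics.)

Combined speed: v_combined = 19.0 + 60.0 = 79.0 m/s
Time to meet: t = d/v_combined = 595.5/79.0 = 7.54 s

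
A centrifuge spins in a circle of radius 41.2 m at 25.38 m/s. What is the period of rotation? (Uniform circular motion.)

T = 2πr/v = 2π×41.2/25.38 = 10.2 s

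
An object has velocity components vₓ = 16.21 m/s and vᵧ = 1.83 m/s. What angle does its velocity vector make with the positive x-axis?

θ = arctan(vᵧ/vₓ) = arctan(1.83/16.21) = 6.44°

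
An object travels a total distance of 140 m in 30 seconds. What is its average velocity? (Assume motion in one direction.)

v_avg = Δd / Δt = 140 / 30 = 4.67 m/s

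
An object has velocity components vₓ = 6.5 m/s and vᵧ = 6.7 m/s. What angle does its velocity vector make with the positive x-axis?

θ = arctan(vᵧ/vₓ) = arctan(6.7/6.5) = 45.87°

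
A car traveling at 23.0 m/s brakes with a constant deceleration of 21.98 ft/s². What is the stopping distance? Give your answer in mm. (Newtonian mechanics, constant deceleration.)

a = 21.98 ft/s² × 0.3048 = 6.6995 m/s²
d = v₀² / (2a) = 23.0² / (2 × 6.6995) = 529.0 / 13.399 = 39.4806 m
d = 39.4806 m / 0.001 = 39480 mm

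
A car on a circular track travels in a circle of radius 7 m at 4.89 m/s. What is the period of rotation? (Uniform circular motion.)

T = 2πr/v = 2π×7/4.89 = 8.99 s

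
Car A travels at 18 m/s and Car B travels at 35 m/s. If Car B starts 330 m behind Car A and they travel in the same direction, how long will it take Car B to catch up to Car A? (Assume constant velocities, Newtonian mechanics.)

Relative speed: v_rel = 35 - 18 = 17 m/s
Time to catch: t = d₀/v_rel = 330/17 = 19.41 s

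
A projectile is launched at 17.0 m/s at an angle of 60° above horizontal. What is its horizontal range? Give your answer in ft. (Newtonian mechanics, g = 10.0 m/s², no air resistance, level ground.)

R = v₀² × sin(2θ) / g = 17.0² × sin(2 × 60°) / 10.0 = 289.0 × 0.866025 / 10.0 = 25.0281 m
R = 25.0281 m / 0.3048 = 82.11 ft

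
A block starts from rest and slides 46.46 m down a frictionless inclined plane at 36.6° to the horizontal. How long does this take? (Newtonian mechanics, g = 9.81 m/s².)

a = g sin(θ) = 9.81 × sin(36.6°) = 5.849 m/s²
t = √(2d/a) = √(2 × 46.46 / 5.849) = 3.99 s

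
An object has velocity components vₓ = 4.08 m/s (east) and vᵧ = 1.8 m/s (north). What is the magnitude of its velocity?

|v| = √(vₓ² + vᵧ²) = √(4.08² + 1.8²) = √(19.8864) = 4.46 m/s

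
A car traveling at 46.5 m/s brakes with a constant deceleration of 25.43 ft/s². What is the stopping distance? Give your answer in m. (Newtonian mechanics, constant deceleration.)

a = 25.43 ft/s² × 0.3048 = 7.75106 m/s²
d = v₀² / (2a) = 46.5² / (2 × 7.75106) = 2162.25 / 15.5021 = 139.5 m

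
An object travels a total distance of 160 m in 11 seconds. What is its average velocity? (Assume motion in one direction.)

v_avg = Δd / Δt = 160 / 11 = 14.55 m/s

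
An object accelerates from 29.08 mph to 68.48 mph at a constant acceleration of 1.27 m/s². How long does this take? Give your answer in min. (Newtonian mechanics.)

v₀ = 29.08 mph × 0.44704 = 12.9999 m/s
v = 68.48 mph × 0.44704 = 30.6133 m/s
t = (v - v₀) / a = (30.6133 - 12.9999) / 1.27 = 13.8688 s
t = 13.8688 s / 60.0 = 0.2311 min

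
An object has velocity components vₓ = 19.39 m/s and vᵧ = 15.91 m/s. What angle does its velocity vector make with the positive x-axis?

θ = arctan(vᵧ/vₓ) = arctan(15.91/19.39) = 39.37°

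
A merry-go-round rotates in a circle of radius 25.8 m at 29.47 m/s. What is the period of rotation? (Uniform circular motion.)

T = 2πr/v = 2π×25.8/29.47 = 5.5 s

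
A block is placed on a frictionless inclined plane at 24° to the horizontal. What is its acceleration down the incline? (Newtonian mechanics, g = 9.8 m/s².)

a = g sin(θ) = 9.8 × sin(24°) = 9.8 × 0.4067 = 3.99 m/s²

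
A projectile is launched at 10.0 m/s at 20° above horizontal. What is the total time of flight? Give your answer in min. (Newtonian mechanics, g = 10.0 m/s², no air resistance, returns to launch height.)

T = 2 × v₀ × sin(θ) / g = 2 × 10.0 × sin(20°) / 10.0 = 2 × 10.0 × 0.34202 / 10.0 = 0.68404 s
T = 0.68404 s / 60.0 = 0.0114 min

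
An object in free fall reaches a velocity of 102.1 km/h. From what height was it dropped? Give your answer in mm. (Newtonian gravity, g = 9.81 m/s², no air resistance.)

v = 102.1 km/h × 0.2777777777777778 = 28.3611 m/s
h = v² / (2g) = 28.3611² / (2 × 9.81) = 40.9965 m
h = 40.9965 m / 0.001 = 41000 mm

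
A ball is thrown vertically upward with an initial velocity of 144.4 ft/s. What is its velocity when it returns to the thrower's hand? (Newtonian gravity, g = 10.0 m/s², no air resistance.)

By conservation of energy (no air resistance), the ball returns to the throw height with the same speed as launch, but directed downward.
|v_ground| = v₀ = 144.4 ft/s
v_ground = 144.4 ft/s (downward)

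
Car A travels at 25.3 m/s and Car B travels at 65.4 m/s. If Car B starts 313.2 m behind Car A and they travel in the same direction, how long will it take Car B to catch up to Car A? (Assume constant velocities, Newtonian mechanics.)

Relative speed: v_rel = 65.4 - 25.3 = 40.1 m/s
Time to catch: t = d₀/v_rel = 313.2/40.1 = 7.81 s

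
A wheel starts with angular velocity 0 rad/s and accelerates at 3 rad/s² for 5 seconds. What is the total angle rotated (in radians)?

θ = ω₀t + ½αt² = 0×5 + ½×3×5² = 37.5 rad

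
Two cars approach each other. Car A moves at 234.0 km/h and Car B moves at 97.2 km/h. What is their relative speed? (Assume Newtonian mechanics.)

v_rel = v_A + v_B = 234.0 + 97.2 = 331.2 km/h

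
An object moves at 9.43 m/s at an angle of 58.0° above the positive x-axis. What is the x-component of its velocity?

vₓ = v cos(θ) = 9.43 × cos(58.0°) = 5.0 m/s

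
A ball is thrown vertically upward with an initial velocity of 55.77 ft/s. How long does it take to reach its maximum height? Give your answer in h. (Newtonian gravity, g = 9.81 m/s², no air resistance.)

v₀ = 55.77 ft/s × 0.3048 = 16.9987 m/s
t_up = v₀ / g = 16.9987 / 9.81 = 1.73279 s
t_up = 1.73279 s / 3600.0 = 0.0004813 h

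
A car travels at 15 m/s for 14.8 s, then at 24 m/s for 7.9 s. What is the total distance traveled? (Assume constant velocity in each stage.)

d₁ = v₁t₁ = 15 × 14.8 = 222.0 m
d₂ = v₂t₂ = 24 × 7.9 = 189.6 m
d_total = 222.0 + 189.6 = 411.6 m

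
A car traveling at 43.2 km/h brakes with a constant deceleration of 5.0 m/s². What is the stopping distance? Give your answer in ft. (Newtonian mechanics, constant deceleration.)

v₀ = 43.2 km/h × 0.2777777777777778 = 12.0 m/s
d = v₀² / (2a) = 12.0² / (2 × 5.0) = 144.0 / 10.0 = 14.4 m
d = 14.4 m / 0.3048 = 47.24 ft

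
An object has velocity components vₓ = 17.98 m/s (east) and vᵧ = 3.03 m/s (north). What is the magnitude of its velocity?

|v| = √(vₓ² + vᵧ²) = √(17.98² + 3.03²) = √(332.4613) = 18.23 m/s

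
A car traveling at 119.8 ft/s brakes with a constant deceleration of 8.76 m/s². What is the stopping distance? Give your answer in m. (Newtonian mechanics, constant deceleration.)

v₀ = 119.8 ft/s × 0.3048 = 36.515 m/s
d = v₀² / (2a) = 36.515² / (2 × 8.76) = 1333.35 / 17.52 = 76.1 m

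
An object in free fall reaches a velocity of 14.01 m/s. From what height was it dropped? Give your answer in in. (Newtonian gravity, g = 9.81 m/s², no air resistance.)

h = v² / (2g) = 14.01² / (2 × 9.81) = 10.0041 m
h = 10.0041 m / 0.0254 = 393.9 in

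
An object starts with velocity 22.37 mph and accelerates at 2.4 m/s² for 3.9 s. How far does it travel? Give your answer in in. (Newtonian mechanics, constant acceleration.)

v₀ = 22.37 mph × 0.44704 = 10.0003 m/s
d = v₀ × t + ½ × a × t² = 10.0003 × 3.9 + 0.5 × 2.4 × 3.9² = 57.2532 m
d = 57.2532 m / 0.0254 = 2254 in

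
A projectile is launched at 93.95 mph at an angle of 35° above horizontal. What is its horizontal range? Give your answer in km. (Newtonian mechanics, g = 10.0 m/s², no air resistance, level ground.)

v₀ = 93.95 mph × 0.44704 = 41.9994 m/s
R = v₀² × sin(2θ) / g = 41.9994² × sin(2 × 35°) / 10.0 = 1763.95 × 0.939693 / 10.0 = 165.757 m
R = 165.757 m / 1000.0 = 0.1658 km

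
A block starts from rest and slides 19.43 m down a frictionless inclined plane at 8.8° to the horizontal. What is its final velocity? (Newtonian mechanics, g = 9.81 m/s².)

a = g sin(θ) = 9.81 × sin(8.8°) = 1.5008 m/s²
v = √(2ad) = √(2 × 1.5008 × 19.43) = 7.64 m/s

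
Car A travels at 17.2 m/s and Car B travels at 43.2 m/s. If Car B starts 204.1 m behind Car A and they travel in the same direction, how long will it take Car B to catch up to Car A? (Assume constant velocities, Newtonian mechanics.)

Relative speed: v_rel = 43.2 - 17.2 = 26.0 m/s
Time to catch: t = d₀/v_rel = 204.1/26.0 = 7.85 s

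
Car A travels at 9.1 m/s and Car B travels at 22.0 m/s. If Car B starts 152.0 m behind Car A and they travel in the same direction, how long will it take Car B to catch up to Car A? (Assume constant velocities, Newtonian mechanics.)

Relative speed: v_rel = 22.0 - 9.1 = 12.9 m/s
Time to catch: t = d₀/v_rel = 152.0/12.9 = 11.78 s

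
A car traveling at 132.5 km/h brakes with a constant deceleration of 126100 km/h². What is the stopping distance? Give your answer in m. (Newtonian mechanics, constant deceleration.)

v₀ = 132.5 km/h × 0.2777777777777778 = 36.8056 m/s
a = 126100 km/h² × 7.716049382716049e-05 = 9.72994 m/s²
d = v₀² / (2a) = 36.8056² / (2 × 9.72994) = 1354.65 / 19.4599 = 69.61 m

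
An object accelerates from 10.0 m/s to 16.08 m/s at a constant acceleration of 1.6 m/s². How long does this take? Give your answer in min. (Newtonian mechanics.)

t = (v - v₀) / a = (16.08 - 10.0) / 1.6 = 3.8 s
t = 3.8 s / 60.0 = 0.06333 min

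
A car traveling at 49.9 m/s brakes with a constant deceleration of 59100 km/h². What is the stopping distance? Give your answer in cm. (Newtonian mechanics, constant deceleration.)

a = 59100 km/h² × 7.716049382716049e-05 = 4.56019 m/s²
d = v₀² / (2a) = 49.9² / (2 × 4.56019) = 2490.01 / 9.12038 = 273.016 m
d = 273.016 m / 0.01 = 27300 cm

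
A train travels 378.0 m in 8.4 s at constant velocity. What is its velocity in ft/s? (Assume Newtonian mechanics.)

v = d / t = 378.0 / 8.4 = 45.0 m/s
v = 45.0 m/s / 0.3048 = 147.6 ft/s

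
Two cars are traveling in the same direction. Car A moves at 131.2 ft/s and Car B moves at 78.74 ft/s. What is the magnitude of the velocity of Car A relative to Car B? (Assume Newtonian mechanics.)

v_rel = |v_A - v_B| = |131.2 - 78.74| = 52.46 ft/s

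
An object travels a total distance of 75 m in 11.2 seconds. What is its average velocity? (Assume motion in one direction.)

v_avg = Δd / Δt = 75 / 11.2 = 6.7 m/s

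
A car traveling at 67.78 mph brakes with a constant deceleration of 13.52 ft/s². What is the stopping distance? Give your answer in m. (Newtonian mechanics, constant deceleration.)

v₀ = 67.78 mph × 0.44704 = 30.3004 m/s
a = 13.52 ft/s² × 0.3048 = 4.1209 m/s²
d = v₀² / (2a) = 30.3004² / (2 × 4.1209) = 918.114 / 8.2418 = 111.4 m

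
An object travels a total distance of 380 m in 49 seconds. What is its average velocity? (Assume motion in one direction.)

v_avg = Δd / Δt = 380 / 49 = 7.76 m/s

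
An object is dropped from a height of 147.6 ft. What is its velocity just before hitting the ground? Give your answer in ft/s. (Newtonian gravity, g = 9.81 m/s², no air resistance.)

h = 147.6 ft × 0.3048 = 44.9885 m
v = √(2gh) = √(2 × 9.81 × 44.9885) = 29.7098 m/s
v = 29.7098 m/s / 0.3048 = 97.47 ft/s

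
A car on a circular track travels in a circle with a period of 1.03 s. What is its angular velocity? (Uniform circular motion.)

ω = 2π/T = 2π/1.03 = 6.1002 rad/s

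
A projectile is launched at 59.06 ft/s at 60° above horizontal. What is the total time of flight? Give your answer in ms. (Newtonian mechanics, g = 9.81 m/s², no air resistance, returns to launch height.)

v₀ = 59.06 ft/s × 0.3048 = 18.0015 m/s
T = 2 × v₀ × sin(θ) / g = 2 × 18.0015 × sin(60°) / 9.81 = 2 × 18.0015 × 0.866025 / 9.81 = 3.17834 s
T = 3.17834 s / 0.001 = 3178 ms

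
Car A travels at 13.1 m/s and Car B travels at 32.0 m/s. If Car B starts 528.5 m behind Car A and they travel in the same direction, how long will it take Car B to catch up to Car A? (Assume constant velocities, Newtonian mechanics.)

Relative speed: v_rel = 32.0 - 13.1 = 18.9 m/s
Time to catch: t = d₀/v_rel = 528.5/18.9 = 27.96 s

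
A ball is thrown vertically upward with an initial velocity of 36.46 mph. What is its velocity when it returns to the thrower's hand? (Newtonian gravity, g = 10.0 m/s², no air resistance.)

By conservation of energy (no air resistance), the ball returns to the throw height with the same speed as launch, but directed downward.
|v_ground| = v₀ = 36.46 mph
v_ground = 36.46 mph (downward)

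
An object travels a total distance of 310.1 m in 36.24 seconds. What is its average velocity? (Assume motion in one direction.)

v_avg = Δd / Δt = 310.1 / 36.24 = 8.56 m/s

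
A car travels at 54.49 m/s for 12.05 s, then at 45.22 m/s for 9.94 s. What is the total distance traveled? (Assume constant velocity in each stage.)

d₁ = v₁t₁ = 54.49 × 12.05 = 656.6045 m
d₂ = v₂t₂ = 45.22 × 9.94 = 449.4868 m
d_total = 656.6045 + 449.4868 = 1106.09 m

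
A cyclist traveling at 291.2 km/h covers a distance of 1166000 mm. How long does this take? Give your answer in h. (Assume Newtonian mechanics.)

d = 1166000 mm × 0.001 = 1166.0 m
v = 291.2 km/h × 0.2777777777777778 = 80.8889 m/s
t = d / v = 1166.0 / 80.8889 = 14.4148 s
t = 14.4148 s / 3600.0 = 0.004004 h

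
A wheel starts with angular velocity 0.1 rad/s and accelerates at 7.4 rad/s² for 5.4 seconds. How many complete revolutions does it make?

θ = ω₀t + ½αt² = 0.1×5.4 + ½×7.4×5.4² = 108.432 rad
Total revolutions = θ/(2π) = 108.432/(2π) = 17.26
Complete revolutions = ⌊17.26⌋ = 17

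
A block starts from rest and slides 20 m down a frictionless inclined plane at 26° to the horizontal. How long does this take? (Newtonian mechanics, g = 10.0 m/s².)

a = g sin(θ) = 10.0 × sin(26°) = 4.3837 m/s²
t = √(2d/a) = √(2 × 20 / 4.3837) = 3.02 s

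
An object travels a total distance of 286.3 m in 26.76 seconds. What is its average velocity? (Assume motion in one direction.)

v_avg = Δd / Δt = 286.3 / 26.76 = 10.7 m/s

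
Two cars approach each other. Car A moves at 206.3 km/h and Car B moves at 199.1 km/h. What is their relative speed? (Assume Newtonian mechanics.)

v_rel = v_A + v_B = 206.3 + 199.1 = 405.4 km/h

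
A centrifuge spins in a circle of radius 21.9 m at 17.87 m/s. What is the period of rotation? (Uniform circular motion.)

T = 2πr/v = 2π×21.9/17.87 = 7.7 s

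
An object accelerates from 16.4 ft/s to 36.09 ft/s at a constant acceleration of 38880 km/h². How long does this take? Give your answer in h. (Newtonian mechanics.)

v₀ = 16.4 ft/s × 0.3048 = 4.99872 m/s
v = 36.09 ft/s × 0.3048 = 11.0002 m/s
a = 38880 km/h² × 7.716049382716049e-05 = 3.0 m/s²
t = (v - v₀) / a = (11.0002 - 4.99872) / 3.0 = 2.00049 s
t = 2.00049 s / 3600.0 = 0.0005557 h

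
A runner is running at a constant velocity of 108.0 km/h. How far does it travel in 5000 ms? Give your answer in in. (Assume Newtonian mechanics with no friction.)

v = 108.0 km/h × 0.2777777777777778 = 30.0 m/s
t = 5000 ms × 0.001 = 5.0 s
d = v × t = 30.0 × 5.0 = 150.0 m
d = 150.0 m / 0.0254 = 5906 in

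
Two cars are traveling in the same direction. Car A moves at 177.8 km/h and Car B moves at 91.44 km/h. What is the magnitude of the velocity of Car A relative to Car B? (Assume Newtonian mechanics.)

v_rel = |v_A - v_B| = |177.8 - 91.44| = 86.36 km/h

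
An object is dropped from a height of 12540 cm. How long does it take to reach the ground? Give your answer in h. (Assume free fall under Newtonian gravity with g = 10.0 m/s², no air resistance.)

h = 12540 cm × 0.01 = 125.4 m
t = √(2h/g) = √(2 × 125.4 / 10.0) = 5.00799 s
t = 5.00799 s / 3600.0 = 0.001391 h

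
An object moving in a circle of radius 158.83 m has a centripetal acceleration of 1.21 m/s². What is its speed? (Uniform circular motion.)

v = √(a_c × r) = √(1.21 × 158.83) = 13.86 m/s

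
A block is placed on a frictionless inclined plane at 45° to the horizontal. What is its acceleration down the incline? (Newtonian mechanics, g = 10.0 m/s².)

a = g sin(θ) = 10.0 × sin(45°) = 10.0 × 0.7071 = 7.07 m/s²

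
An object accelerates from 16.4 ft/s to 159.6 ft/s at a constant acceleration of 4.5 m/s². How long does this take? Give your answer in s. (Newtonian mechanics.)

v₀ = 16.4 ft/s × 0.3048 = 4.99872 m/s
v = 159.6 ft/s × 0.3048 = 48.6461 m/s
t = (v - v₀) / a = (48.6461 - 4.99872) / 4.5 = 9.699 s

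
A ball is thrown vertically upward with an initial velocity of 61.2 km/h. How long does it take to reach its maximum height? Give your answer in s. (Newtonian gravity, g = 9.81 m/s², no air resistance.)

v₀ = 61.2 km/h × 0.2777777777777778 = 17.0 m/s
t_up = v₀ / g = 17.0 / 9.81 = 1.733 s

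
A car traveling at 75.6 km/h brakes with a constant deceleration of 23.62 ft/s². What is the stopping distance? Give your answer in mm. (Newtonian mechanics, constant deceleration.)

v₀ = 75.6 km/h × 0.2777777777777778 = 21.0 m/s
a = 23.62 ft/s² × 0.3048 = 7.19938 m/s²
d = v₀² / (2a) = 21.0² / (2 × 7.19938) = 441.0 / 14.3988 = 30.6276 m
d = 30.6276 m / 0.001 = 30630 mm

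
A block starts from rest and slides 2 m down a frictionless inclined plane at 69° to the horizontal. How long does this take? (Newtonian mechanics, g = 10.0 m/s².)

a = g sin(θ) = 10.0 × sin(69°) = 9.3358 m/s²
t = √(2d/a) = √(2 × 2 / 9.3358) = 0.65 s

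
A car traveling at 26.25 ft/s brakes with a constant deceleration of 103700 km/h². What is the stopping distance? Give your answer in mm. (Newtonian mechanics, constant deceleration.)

v₀ = 26.25 ft/s × 0.3048 = 8.001 m/s
a = 103700 km/h² × 7.716049382716049e-05 = 8.00154 m/s²
d = v₀² / (2a) = 8.001² / (2 × 8.00154) = 64.016 / 16.0031 = 4.00022 m
d = 4.00022 m / 0.001 = 4000 mm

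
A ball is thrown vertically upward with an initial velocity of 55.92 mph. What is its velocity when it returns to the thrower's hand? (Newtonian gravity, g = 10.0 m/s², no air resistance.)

By conservation of energy (no air resistance), the ball returns to the throw height with the same speed as launch, but directed downward.
|v_ground| = v₀ = 55.92 mph
v_ground = 55.92 mph (downward)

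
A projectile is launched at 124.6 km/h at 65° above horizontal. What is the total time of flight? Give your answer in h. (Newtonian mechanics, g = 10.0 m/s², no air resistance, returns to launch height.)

v₀ = 124.6 km/h × 0.2777777777777778 = 34.6111 m/s
T = 2 × v₀ × sin(θ) / g = 2 × 34.6111 × sin(65°) / 10.0 = 2 × 34.6111 × 0.906308 / 10.0 = 6.27366 s
T = 6.27366 s / 3600.0 = 0.001743 h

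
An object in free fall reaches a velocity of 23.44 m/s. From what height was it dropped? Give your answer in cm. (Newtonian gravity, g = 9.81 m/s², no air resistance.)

h = v² / (2g) = 23.44² / (2 × 9.81) = 28.0038 m
h = 28.0038 m / 0.01 = 2800 cm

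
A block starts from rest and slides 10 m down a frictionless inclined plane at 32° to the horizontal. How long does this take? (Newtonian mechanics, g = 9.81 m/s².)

a = g sin(θ) = 9.81 × sin(32°) = 5.1985 m/s²
t = √(2d/a) = √(2 × 10 / 5.1985) = 1.96 s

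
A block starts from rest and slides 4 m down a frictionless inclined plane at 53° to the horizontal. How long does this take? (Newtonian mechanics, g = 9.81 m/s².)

a = g sin(θ) = 9.81 × sin(53°) = 7.8346 m/s²
t = √(2d/a) = √(2 × 4 / 7.8346) = 1.01 s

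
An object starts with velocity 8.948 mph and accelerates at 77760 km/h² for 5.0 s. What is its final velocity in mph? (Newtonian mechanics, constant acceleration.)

v₀ = 8.948 mph × 0.44704 = 4.00011 m/s
a = 77760 km/h² × 7.716049382716049e-05 = 6.0 m/s²
v = v₀ + a × t = 4.00011 + 6.0 × 5.0 = 34.0001 m/s
v = 34.0001 m/s / 0.44704 = 76.06 mph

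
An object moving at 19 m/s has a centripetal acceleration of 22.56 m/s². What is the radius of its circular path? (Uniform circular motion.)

r = v²/a_c = 19²/22.56 = 16.0 m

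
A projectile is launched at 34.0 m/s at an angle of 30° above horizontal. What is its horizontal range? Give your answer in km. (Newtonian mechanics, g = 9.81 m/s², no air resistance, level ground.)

R = v₀² × sin(2θ) / g = 34.0² × sin(2 × 30°) / 9.81 = 1156.0 × 0.866025 / 9.81 = 102.051 m
R = 102.051 m / 1000.0 = 0.1021 km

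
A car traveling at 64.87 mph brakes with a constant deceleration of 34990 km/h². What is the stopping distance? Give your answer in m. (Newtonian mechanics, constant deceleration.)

v₀ = 64.87 mph × 0.44704 = 28.9995 m/s
a = 34990 km/h² × 7.716049382716049e-05 = 2.69985 m/s²
d = v₀² / (2a) = 28.9995² / (2 × 2.69985) = 840.971 / 5.3997 = 155.7 m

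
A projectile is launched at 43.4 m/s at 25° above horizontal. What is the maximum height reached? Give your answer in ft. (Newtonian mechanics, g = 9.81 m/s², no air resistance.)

H = v₀² × sin²(θ) / (2g) = 43.4² × sin(25°)² / (2 × 9.81) = 1883.56 × 0.1786062 / 19.62 = 17.14656 m
H = 17.14656 m / 0.3048 = 56.26 ft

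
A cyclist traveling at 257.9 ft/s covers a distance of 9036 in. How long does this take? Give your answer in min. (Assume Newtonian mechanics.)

d = 9036 in × 0.0254 = 229.514 m
v = 257.9 ft/s × 0.3048 = 78.6079 m/s
t = d / v = 229.514 / 78.6079 = 2.91973 s
t = 2.91973 s / 60.0 = 0.04866 min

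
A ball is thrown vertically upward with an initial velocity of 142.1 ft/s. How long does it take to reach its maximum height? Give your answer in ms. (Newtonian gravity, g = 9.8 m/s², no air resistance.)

v₀ = 142.1 ft/s × 0.3048 = 43.3121 m/s
t_up = v₀ / g = 43.3121 / 9.8 = 4.4196 s
t_up = 4.4196 s / 0.001 = 4420 ms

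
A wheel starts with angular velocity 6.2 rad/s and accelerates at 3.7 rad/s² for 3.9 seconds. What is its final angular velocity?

ω = ω₀ + αt = 6.2 + 3.7 × 3.9 = 20.63 rad/s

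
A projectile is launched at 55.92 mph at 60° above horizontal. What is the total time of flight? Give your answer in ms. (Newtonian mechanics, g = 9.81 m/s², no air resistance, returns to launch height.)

v₀ = 55.92 mph × 0.44704 = 24.9985 m/s
T = 2 × v₀ × sin(θ) / g = 2 × 24.9985 × sin(60°) / 9.81 = 2 × 24.9985 × 0.866025 / 9.81 = 4.41373 s
T = 4.41373 s / 0.001 = 4414 ms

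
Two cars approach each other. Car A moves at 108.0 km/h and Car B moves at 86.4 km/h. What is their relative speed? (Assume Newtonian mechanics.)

v_rel = v_A + v_B = 108.0 + 86.4 = 194.4 km/h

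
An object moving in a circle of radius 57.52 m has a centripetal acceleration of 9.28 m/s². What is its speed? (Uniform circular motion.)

v = √(a_c × r) = √(9.28 × 57.52) = 23.1 m/s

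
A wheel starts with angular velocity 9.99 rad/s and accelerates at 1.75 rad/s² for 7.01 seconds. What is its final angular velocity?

ω = ω₀ + αt = 9.99 + 1.75 × 7.01 = 22.26 rad/s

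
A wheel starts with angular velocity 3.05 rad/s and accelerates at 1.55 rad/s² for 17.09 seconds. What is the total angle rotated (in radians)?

θ = ω₀t + ½αt² = 3.05×17.09 + ½×1.55×17.09² = 278.48 rad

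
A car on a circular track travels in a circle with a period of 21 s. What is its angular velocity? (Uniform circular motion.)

ω = 2π/T = 2π/21 = 0.2992 rad/s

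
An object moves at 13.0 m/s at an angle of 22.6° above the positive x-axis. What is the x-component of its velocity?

vₓ = v cos(θ) = 13.0 × cos(22.6°) = 12.0 m/s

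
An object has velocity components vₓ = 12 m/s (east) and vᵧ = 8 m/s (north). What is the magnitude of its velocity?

|v| = √(vₓ² + vᵧ²) = √(12² + 8²) = √(208) = 14.42 m/s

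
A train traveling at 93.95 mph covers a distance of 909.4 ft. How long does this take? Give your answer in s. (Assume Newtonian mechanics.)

d = 909.4 ft × 0.3048 = 277.185 m
v = 93.95 mph × 0.44704 = 41.9994 m/s
t = d / v = 277.185 / 41.9994 = 6.6 s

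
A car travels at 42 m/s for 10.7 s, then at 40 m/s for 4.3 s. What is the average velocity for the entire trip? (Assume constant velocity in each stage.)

d₁ = v₁t₁ = 42 × 10.7 = 449.4 m
d₂ = v₂t₂ = 40 × 4.3 = 172.0 m
d_total = 621.4 m, t_total = 15.0 s
v_avg = d_total/t_total = 621.4/15.0 = 41.43 m/s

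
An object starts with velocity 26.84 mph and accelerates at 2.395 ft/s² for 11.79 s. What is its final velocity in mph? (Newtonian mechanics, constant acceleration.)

v₀ = 26.84 mph × 0.44704 = 11.9986 m/s
a = 2.395 ft/s² × 0.3048 = 0.729996 m/s²
v = v₀ + a × t = 11.9986 + 0.729996 × 11.79 = 20.6053 m/s
v = 20.6053 m/s / 0.44704 = 46.09 mph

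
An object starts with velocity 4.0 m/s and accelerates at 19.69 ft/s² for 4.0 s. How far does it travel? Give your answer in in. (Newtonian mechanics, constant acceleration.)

a = 19.69 ft/s² × 0.3048 = 6.00151 m/s²
d = v₀ × t + ½ × a × t² = 4.0 × 4.0 + 0.5 × 6.00151 × 4.0² = 64.0121 m
d = 64.0121 m / 0.0254 = 2520 in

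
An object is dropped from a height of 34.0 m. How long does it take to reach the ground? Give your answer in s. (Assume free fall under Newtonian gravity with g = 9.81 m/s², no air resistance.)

t = √(2h/g) = √(2 × 34.0 / 9.81) = 2.633 s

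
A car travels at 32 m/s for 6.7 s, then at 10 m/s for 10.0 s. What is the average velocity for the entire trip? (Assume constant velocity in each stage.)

d₁ = v₁t₁ = 32 × 6.7 = 214.4 m
d₂ = v₂t₂ = 10 × 10.0 = 100.0 m
d_total = 314.4 m, t_total = 16.7 s
v_avg = d_total/t_total = 314.4/16.7 = 18.83 m/s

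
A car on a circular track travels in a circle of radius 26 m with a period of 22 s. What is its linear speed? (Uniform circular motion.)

v = 2πr/T = 2π×26/22 = 7.43 m/s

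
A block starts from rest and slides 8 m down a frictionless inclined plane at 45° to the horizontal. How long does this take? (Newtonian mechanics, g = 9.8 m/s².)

a = g sin(θ) = 9.8 × sin(45°) = 6.9296 m/s²
t = √(2d/a) = √(2 × 8 / 6.9296) = 1.52 s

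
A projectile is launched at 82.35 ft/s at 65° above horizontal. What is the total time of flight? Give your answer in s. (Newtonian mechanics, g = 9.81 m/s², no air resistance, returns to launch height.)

v₀ = 82.35 ft/s × 0.3048 = 25.1003 m/s
T = 2 × v₀ × sin(θ) / g = 2 × 25.1003 × sin(65°) / 9.81 = 2 × 25.1003 × 0.906308 / 9.81 = 4.638 s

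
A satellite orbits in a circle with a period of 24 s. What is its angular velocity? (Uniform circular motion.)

ω = 2π/T = 2π/24 = 0.2618 rad/s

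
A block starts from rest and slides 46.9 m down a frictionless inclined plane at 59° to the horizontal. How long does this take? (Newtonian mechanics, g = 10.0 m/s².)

a = g sin(θ) = 10.0 × sin(59°) = 8.5717 m/s²
t = √(2d/a) = √(2 × 46.9 / 8.5717) = 3.31 s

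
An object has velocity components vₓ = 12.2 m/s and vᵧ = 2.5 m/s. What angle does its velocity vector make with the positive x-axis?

θ = arctan(vᵧ/vₓ) = arctan(2.5/12.2) = 11.58°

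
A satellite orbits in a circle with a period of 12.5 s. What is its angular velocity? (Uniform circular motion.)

ω = 2π/T = 2π/12.5 = 0.5027 rad/s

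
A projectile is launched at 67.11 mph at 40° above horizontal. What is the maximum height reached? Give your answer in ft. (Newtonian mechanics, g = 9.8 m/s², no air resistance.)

v₀ = 67.11 mph × 0.44704 = 30.0009 m/s
H = v₀² × sin²(θ) / (2g) = 30.0009² × sin(40°)² / (2 × 9.8) = 900.054 × 0.413176 / 19.6 = 18.9735 m
H = 18.9735 m / 0.3048 = 62.25 ft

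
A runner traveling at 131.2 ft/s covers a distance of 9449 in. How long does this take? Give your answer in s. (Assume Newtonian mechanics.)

d = 9449 in × 0.0254 = 240.005 m
v = 131.2 ft/s × 0.3048 = 39.9898 m/s
t = d / v = 240.005 / 39.9898 = 6.002 s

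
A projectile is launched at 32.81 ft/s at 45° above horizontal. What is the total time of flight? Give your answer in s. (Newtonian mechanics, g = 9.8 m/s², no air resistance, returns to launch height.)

v₀ = 32.81 ft/s × 0.3048 = 10.0005 m/s
T = 2 × v₀ × sin(θ) / g = 2 × 10.0005 × sin(45°) / 9.8 = 2 × 10.0005 × 0.707107 / 9.8 = 1.443 s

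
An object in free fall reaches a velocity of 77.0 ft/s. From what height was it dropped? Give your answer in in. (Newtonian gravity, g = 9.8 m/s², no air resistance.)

v = 77.0 ft/s × 0.3048 = 23.4696 m/s
h = v² / (2g) = 23.4696² / (2 × 9.8) = 28.1032 m
h = 28.1032 m / 0.0254 = 1106 in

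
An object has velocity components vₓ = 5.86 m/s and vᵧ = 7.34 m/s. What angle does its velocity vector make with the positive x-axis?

θ = arctan(vᵧ/vₓ) = arctan(7.34/5.86) = 51.4°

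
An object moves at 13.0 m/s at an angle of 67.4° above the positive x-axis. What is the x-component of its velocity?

vₓ = v cos(θ) = 13.0 × cos(67.4°) = 5.0 m/s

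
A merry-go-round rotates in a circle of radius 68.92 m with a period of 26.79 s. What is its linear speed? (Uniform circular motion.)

v = 2πr/T = 2π×68.92/26.79 = 16.16 m/s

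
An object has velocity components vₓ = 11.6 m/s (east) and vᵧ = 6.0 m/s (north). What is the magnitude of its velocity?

|v| = √(vₓ² + vᵧ²) = √(11.6² + 6.0²) = √(170.56) = 13.06 m/s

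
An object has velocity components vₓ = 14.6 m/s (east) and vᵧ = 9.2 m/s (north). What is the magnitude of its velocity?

|v| = √(vₓ² + vᵧ²) = √(14.6² + 9.2²) = √(297.8) = 17.26 m/s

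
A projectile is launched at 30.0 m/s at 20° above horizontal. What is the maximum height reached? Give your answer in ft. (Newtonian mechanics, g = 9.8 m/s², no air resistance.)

H = v₀² × sin²(θ) / (2g) = 30.0² × sin(20°)² / (2 × 9.8) = 900.0 × 0.116978 / 19.6 = 5.37144 m
H = 5.37144 m / 0.3048 = 17.62 ft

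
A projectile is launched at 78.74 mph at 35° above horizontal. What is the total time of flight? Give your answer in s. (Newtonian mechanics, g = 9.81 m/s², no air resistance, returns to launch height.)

v₀ = 78.74 mph × 0.44704 = 35.1999 m/s
T = 2 × v₀ × sin(θ) / g = 2 × 35.1999 × sin(35°) / 9.81 = 2 × 35.1999 × 0.573576 / 9.81 = 4.116 s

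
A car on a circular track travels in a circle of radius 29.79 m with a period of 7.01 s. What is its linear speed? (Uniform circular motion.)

v = 2πr/T = 2π×29.79/7.01 = 26.7 m/s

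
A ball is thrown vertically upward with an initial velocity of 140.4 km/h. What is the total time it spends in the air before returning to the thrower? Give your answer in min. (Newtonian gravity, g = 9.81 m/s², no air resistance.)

v₀ = 140.4 km/h × 0.2777777777777778 = 39.0 m/s
t_total = 2 × v₀ / g = 2 × 39.0 / 9.81 = 7.95107 s
t_total = 7.95107 s / 60.0 = 0.1325 min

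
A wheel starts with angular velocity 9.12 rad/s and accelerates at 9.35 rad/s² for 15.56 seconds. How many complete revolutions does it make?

θ = ω₀t + ½αt² = 9.12×15.56 + ½×9.35×15.56² = 1273.78828 rad
Total revolutions = θ/(2π) = 1273.78828/(2π) = 202.73
Complete revolutions = ⌊202.73⌋ = 202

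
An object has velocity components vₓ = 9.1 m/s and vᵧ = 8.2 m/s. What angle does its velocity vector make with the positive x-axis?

θ = arctan(vᵧ/vₓ) = arctan(8.2/9.1) = 42.02°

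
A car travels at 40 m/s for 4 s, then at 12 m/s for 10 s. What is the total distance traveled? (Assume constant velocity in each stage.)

d₁ = v₁t₁ = 40 × 4 = 160 m
d₂ = v₂t₂ = 12 × 10 = 120 m
d_total = 160 + 120 = 280 m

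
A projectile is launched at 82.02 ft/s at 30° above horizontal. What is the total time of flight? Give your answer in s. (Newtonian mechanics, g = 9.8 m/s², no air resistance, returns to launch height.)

v₀ = 82.02 ft/s × 0.3048 = 24.9997 m/s
T = 2 × v₀ × sin(θ) / g = 2 × 24.9997 × sin(30°) / 9.8 = 2 × 24.9997 × 0.5 / 9.8 = 2.551 s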